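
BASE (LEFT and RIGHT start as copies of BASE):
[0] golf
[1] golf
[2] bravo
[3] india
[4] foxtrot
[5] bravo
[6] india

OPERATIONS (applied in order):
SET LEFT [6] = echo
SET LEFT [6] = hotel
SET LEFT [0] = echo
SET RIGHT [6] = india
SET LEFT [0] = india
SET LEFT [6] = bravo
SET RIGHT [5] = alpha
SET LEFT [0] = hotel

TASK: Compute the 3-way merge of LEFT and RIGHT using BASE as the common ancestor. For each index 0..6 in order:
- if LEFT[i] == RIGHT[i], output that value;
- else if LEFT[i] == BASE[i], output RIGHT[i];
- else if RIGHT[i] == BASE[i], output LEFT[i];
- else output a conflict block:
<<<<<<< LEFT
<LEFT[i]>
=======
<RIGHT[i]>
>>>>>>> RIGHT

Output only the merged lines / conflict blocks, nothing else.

Answer: hotel
golf
bravo
india
foxtrot
alpha
bravo

Derivation:
Final LEFT:  [hotel, golf, bravo, india, foxtrot, bravo, bravo]
Final RIGHT: [golf, golf, bravo, india, foxtrot, alpha, india]
i=0: L=hotel, R=golf=BASE -> take LEFT -> hotel
i=1: L=golf R=golf -> agree -> golf
i=2: L=bravo R=bravo -> agree -> bravo
i=3: L=india R=india -> agree -> india
i=4: L=foxtrot R=foxtrot -> agree -> foxtrot
i=5: L=bravo=BASE, R=alpha -> take RIGHT -> alpha
i=6: L=bravo, R=india=BASE -> take LEFT -> bravo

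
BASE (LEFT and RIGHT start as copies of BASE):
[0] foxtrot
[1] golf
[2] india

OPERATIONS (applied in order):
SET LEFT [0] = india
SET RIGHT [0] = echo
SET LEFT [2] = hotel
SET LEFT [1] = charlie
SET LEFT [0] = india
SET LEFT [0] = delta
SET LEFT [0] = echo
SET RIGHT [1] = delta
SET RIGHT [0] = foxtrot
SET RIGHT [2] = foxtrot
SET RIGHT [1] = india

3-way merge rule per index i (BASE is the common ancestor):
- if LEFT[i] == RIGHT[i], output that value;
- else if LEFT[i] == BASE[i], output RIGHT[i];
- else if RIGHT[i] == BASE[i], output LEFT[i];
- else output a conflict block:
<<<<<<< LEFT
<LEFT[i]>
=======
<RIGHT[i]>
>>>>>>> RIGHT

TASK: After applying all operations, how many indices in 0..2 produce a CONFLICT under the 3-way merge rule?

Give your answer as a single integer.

Final LEFT:  [echo, charlie, hotel]
Final RIGHT: [foxtrot, india, foxtrot]
i=0: L=echo, R=foxtrot=BASE -> take LEFT -> echo
i=1: BASE=golf L=charlie R=india all differ -> CONFLICT
i=2: BASE=india L=hotel R=foxtrot all differ -> CONFLICT
Conflict count: 2

Answer: 2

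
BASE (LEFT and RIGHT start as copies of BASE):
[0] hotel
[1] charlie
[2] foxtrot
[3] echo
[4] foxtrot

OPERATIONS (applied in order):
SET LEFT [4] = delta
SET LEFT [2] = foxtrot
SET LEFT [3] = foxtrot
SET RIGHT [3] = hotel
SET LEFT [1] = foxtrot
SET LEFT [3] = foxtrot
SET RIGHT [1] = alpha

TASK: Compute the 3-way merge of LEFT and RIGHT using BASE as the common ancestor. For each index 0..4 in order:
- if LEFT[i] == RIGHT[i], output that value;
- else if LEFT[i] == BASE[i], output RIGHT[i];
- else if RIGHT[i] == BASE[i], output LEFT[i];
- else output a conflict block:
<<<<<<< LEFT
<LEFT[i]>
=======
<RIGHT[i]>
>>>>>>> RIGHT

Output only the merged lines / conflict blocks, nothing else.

Answer: hotel
<<<<<<< LEFT
foxtrot
=======
alpha
>>>>>>> RIGHT
foxtrot
<<<<<<< LEFT
foxtrot
=======
hotel
>>>>>>> RIGHT
delta

Derivation:
Final LEFT:  [hotel, foxtrot, foxtrot, foxtrot, delta]
Final RIGHT: [hotel, alpha, foxtrot, hotel, foxtrot]
i=0: L=hotel R=hotel -> agree -> hotel
i=1: BASE=charlie L=foxtrot R=alpha all differ -> CONFLICT
i=2: L=foxtrot R=foxtrot -> agree -> foxtrot
i=3: BASE=echo L=foxtrot R=hotel all differ -> CONFLICT
i=4: L=delta, R=foxtrot=BASE -> take LEFT -> delta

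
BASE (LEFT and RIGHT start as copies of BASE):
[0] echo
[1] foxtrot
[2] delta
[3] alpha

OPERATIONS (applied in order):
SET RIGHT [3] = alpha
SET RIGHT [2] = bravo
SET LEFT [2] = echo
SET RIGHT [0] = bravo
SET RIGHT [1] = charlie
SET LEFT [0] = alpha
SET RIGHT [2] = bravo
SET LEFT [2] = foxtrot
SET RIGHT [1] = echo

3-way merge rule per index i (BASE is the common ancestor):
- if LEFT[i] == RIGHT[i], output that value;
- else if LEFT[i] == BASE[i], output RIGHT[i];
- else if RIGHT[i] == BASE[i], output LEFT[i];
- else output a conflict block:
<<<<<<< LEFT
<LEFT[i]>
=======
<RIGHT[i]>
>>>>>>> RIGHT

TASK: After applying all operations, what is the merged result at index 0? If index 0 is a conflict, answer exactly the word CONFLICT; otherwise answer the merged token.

Final LEFT:  [alpha, foxtrot, foxtrot, alpha]
Final RIGHT: [bravo, echo, bravo, alpha]
i=0: BASE=echo L=alpha R=bravo all differ -> CONFLICT
i=1: L=foxtrot=BASE, R=echo -> take RIGHT -> echo
i=2: BASE=delta L=foxtrot R=bravo all differ -> CONFLICT
i=3: L=alpha R=alpha -> agree -> alpha
Index 0 -> CONFLICT

Answer: CONFLICT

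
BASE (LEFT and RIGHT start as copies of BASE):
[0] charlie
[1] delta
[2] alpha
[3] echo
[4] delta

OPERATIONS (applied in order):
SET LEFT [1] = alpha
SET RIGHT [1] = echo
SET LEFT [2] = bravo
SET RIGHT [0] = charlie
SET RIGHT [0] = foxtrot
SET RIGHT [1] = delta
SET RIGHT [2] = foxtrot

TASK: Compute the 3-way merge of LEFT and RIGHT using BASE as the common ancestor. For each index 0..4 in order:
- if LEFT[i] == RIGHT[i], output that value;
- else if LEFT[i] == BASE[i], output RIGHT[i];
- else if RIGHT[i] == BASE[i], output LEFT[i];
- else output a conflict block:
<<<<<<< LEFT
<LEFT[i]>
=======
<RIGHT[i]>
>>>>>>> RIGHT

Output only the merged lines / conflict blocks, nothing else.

Final LEFT:  [charlie, alpha, bravo, echo, delta]
Final RIGHT: [foxtrot, delta, foxtrot, echo, delta]
i=0: L=charlie=BASE, R=foxtrot -> take RIGHT -> foxtrot
i=1: L=alpha, R=delta=BASE -> take LEFT -> alpha
i=2: BASE=alpha L=bravo R=foxtrot all differ -> CONFLICT
i=3: L=echo R=echo -> agree -> echo
i=4: L=delta R=delta -> agree -> delta

Answer: foxtrot
alpha
<<<<<<< LEFT
bravo
=======
foxtrot
>>>>>>> RIGHT
echo
delta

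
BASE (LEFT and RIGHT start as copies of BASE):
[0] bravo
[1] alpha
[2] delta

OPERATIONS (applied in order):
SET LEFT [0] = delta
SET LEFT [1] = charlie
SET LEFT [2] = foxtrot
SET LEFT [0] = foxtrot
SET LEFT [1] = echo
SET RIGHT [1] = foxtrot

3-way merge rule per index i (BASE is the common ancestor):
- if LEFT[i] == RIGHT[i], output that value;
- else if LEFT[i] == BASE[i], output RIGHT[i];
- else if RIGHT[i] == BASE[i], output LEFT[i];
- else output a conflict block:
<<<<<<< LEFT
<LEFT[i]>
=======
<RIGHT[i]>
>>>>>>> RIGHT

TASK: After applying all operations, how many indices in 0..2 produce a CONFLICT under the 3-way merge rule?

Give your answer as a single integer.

Final LEFT:  [foxtrot, echo, foxtrot]
Final RIGHT: [bravo, foxtrot, delta]
i=0: L=foxtrot, R=bravo=BASE -> take LEFT -> foxtrot
i=1: BASE=alpha L=echo R=foxtrot all differ -> CONFLICT
i=2: L=foxtrot, R=delta=BASE -> take LEFT -> foxtrot
Conflict count: 1

Answer: 1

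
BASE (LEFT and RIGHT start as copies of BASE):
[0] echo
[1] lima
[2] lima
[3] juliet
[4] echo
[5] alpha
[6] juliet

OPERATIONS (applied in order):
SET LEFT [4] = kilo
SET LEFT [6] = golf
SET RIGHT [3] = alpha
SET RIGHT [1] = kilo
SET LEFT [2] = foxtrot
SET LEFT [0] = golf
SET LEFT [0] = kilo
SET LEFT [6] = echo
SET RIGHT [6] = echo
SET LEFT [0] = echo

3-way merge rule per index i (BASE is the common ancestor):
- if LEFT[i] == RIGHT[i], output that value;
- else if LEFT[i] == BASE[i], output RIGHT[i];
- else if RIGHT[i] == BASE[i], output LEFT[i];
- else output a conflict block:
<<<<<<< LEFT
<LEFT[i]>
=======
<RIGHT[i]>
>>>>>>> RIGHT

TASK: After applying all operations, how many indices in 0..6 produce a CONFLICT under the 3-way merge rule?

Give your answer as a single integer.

Final LEFT:  [echo, lima, foxtrot, juliet, kilo, alpha, echo]
Final RIGHT: [echo, kilo, lima, alpha, echo, alpha, echo]
i=0: L=echo R=echo -> agree -> echo
i=1: L=lima=BASE, R=kilo -> take RIGHT -> kilo
i=2: L=foxtrot, R=lima=BASE -> take LEFT -> foxtrot
i=3: L=juliet=BASE, R=alpha -> take RIGHT -> alpha
i=4: L=kilo, R=echo=BASE -> take LEFT -> kilo
i=5: L=alpha R=alpha -> agree -> alpha
i=6: L=echo R=echo -> agree -> echo
Conflict count: 0

Answer: 0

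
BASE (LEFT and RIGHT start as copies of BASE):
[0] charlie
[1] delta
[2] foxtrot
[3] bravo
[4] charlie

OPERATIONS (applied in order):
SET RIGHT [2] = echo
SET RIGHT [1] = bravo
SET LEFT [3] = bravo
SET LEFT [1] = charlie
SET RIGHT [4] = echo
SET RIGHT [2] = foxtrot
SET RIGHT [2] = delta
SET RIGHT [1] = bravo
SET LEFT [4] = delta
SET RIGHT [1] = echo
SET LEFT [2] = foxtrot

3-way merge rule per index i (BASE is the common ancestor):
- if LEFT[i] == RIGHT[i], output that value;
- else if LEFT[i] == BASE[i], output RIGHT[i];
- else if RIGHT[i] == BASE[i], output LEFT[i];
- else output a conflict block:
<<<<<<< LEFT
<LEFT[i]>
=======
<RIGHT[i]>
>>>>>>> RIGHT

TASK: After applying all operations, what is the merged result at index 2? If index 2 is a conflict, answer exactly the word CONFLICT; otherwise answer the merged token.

Final LEFT:  [charlie, charlie, foxtrot, bravo, delta]
Final RIGHT: [charlie, echo, delta, bravo, echo]
i=0: L=charlie R=charlie -> agree -> charlie
i=1: BASE=delta L=charlie R=echo all differ -> CONFLICT
i=2: L=foxtrot=BASE, R=delta -> take RIGHT -> delta
i=3: L=bravo R=bravo -> agree -> bravo
i=4: BASE=charlie L=delta R=echo all differ -> CONFLICT
Index 2 -> delta

Answer: delta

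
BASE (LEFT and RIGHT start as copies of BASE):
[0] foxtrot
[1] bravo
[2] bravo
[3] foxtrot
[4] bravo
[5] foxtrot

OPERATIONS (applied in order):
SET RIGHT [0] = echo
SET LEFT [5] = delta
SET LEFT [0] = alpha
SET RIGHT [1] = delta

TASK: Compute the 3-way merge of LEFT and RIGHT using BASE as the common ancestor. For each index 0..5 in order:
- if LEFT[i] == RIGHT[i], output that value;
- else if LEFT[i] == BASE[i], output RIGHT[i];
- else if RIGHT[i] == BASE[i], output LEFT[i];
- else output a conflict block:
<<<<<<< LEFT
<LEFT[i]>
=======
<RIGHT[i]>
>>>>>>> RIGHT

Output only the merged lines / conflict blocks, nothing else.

Answer: <<<<<<< LEFT
alpha
=======
echo
>>>>>>> RIGHT
delta
bravo
foxtrot
bravo
delta

Derivation:
Final LEFT:  [alpha, bravo, bravo, foxtrot, bravo, delta]
Final RIGHT: [echo, delta, bravo, foxtrot, bravo, foxtrot]
i=0: BASE=foxtrot L=alpha R=echo all differ -> CONFLICT
i=1: L=bravo=BASE, R=delta -> take RIGHT -> delta
i=2: L=bravo R=bravo -> agree -> bravo
i=3: L=foxtrot R=foxtrot -> agree -> foxtrot
i=4: L=bravo R=bravo -> agree -> bravo
i=5: L=delta, R=foxtrot=BASE -> take LEFT -> delta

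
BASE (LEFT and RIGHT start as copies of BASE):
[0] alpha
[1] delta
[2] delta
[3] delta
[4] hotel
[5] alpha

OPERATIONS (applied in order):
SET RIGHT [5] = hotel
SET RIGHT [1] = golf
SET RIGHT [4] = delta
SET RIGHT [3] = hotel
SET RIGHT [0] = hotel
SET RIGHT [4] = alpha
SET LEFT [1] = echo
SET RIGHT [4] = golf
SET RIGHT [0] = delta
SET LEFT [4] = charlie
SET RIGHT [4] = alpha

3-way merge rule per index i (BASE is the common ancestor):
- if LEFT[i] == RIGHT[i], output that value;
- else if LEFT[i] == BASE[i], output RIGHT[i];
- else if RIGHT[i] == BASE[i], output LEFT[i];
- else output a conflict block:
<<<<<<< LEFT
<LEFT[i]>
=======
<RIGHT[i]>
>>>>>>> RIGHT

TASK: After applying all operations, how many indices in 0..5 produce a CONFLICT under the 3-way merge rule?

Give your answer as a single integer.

Answer: 2

Derivation:
Final LEFT:  [alpha, echo, delta, delta, charlie, alpha]
Final RIGHT: [delta, golf, delta, hotel, alpha, hotel]
i=0: L=alpha=BASE, R=delta -> take RIGHT -> delta
i=1: BASE=delta L=echo R=golf all differ -> CONFLICT
i=2: L=delta R=delta -> agree -> delta
i=3: L=delta=BASE, R=hotel -> take RIGHT -> hotel
i=4: BASE=hotel L=charlie R=alpha all differ -> CONFLICT
i=5: L=alpha=BASE, R=hotel -> take RIGHT -> hotel
Conflict count: 2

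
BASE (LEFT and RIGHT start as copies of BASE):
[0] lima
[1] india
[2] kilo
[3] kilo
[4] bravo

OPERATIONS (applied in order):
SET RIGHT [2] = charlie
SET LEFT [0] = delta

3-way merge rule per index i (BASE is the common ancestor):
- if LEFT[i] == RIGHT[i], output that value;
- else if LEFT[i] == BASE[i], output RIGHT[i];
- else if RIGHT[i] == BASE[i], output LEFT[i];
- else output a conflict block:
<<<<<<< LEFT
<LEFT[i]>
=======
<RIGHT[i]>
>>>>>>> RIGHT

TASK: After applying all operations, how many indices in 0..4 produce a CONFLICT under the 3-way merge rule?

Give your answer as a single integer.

Answer: 0

Derivation:
Final LEFT:  [delta, india, kilo, kilo, bravo]
Final RIGHT: [lima, india, charlie, kilo, bravo]
i=0: L=delta, R=lima=BASE -> take LEFT -> delta
i=1: L=india R=india -> agree -> india
i=2: L=kilo=BASE, R=charlie -> take RIGHT -> charlie
i=3: L=kilo R=kilo -> agree -> kilo
i=4: L=bravo R=bravo -> agree -> bravo
Conflict count: 0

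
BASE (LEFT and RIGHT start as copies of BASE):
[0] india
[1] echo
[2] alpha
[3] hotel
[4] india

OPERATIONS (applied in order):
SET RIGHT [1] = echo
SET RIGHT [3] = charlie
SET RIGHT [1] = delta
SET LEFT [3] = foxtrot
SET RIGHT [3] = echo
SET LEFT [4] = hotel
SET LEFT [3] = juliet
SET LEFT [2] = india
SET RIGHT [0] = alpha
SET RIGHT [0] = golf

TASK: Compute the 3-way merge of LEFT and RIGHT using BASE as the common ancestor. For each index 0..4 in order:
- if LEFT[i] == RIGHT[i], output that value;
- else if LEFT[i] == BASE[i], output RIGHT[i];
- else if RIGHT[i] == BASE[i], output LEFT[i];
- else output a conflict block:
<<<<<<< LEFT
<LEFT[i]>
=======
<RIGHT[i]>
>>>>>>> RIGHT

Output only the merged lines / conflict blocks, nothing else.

Answer: golf
delta
india
<<<<<<< LEFT
juliet
=======
echo
>>>>>>> RIGHT
hotel

Derivation:
Final LEFT:  [india, echo, india, juliet, hotel]
Final RIGHT: [golf, delta, alpha, echo, india]
i=0: L=india=BASE, R=golf -> take RIGHT -> golf
i=1: L=echo=BASE, R=delta -> take RIGHT -> delta
i=2: L=india, R=alpha=BASE -> take LEFT -> india
i=3: BASE=hotel L=juliet R=echo all differ -> CONFLICT
i=4: L=hotel, R=india=BASE -> take LEFT -> hotel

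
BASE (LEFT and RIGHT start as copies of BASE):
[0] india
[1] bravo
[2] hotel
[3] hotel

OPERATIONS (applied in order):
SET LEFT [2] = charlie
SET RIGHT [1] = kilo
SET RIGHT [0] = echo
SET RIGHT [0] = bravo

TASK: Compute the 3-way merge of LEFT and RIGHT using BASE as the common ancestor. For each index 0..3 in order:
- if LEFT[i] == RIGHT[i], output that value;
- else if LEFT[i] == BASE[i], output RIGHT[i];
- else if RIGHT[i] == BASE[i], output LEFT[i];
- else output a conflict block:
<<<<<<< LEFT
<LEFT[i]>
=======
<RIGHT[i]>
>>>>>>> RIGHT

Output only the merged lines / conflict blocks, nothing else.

Answer: bravo
kilo
charlie
hotel

Derivation:
Final LEFT:  [india, bravo, charlie, hotel]
Final RIGHT: [bravo, kilo, hotel, hotel]
i=0: L=india=BASE, R=bravo -> take RIGHT -> bravo
i=1: L=bravo=BASE, R=kilo -> take RIGHT -> kilo
i=2: L=charlie, R=hotel=BASE -> take LEFT -> charlie
i=3: L=hotel R=hotel -> agree -> hotel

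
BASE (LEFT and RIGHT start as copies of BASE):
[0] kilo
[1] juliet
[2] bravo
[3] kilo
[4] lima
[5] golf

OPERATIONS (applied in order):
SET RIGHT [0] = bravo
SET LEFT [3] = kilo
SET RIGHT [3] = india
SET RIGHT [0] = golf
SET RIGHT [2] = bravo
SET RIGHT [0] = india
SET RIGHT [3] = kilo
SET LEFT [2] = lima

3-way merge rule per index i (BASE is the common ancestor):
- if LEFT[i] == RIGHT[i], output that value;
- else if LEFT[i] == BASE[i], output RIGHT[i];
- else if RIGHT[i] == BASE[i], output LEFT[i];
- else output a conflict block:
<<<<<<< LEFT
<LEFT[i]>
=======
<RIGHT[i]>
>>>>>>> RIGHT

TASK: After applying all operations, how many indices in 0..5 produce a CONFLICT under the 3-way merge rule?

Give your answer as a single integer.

Final LEFT:  [kilo, juliet, lima, kilo, lima, golf]
Final RIGHT: [india, juliet, bravo, kilo, lima, golf]
i=0: L=kilo=BASE, R=india -> take RIGHT -> india
i=1: L=juliet R=juliet -> agree -> juliet
i=2: L=lima, R=bravo=BASE -> take LEFT -> lima
i=3: L=kilo R=kilo -> agree -> kilo
i=4: L=lima R=lima -> agree -> lima
i=5: L=golf R=golf -> agree -> golf
Conflict count: 0

Answer: 0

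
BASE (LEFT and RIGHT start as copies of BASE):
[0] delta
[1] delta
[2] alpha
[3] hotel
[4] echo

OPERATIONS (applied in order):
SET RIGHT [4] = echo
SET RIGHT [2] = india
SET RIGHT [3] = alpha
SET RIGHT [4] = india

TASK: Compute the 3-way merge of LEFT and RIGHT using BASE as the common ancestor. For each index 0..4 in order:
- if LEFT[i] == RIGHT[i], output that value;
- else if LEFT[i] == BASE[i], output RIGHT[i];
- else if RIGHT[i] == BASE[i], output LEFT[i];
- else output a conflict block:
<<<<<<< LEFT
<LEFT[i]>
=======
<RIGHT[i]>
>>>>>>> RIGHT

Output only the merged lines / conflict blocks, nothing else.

Answer: delta
delta
india
alpha
india

Derivation:
Final LEFT:  [delta, delta, alpha, hotel, echo]
Final RIGHT: [delta, delta, india, alpha, india]
i=0: L=delta R=delta -> agree -> delta
i=1: L=delta R=delta -> agree -> delta
i=2: L=alpha=BASE, R=india -> take RIGHT -> india
i=3: L=hotel=BASE, R=alpha -> take RIGHT -> alpha
i=4: L=echo=BASE, R=india -> take RIGHT -> india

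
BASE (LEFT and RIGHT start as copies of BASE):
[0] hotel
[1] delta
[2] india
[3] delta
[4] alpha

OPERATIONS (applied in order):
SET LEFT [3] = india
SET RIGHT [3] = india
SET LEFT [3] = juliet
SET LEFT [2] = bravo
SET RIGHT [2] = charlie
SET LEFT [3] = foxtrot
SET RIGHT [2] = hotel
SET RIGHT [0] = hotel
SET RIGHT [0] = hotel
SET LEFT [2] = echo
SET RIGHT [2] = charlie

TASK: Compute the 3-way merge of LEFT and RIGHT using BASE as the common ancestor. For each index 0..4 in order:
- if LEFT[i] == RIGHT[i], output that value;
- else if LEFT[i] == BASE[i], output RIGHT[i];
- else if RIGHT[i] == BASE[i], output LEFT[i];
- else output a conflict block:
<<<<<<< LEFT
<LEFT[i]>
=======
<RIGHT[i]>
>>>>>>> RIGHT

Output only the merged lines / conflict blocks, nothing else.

Final LEFT:  [hotel, delta, echo, foxtrot, alpha]
Final RIGHT: [hotel, delta, charlie, india, alpha]
i=0: L=hotel R=hotel -> agree -> hotel
i=1: L=delta R=delta -> agree -> delta
i=2: BASE=india L=echo R=charlie all differ -> CONFLICT
i=3: BASE=delta L=foxtrot R=india all differ -> CONFLICT
i=4: L=alpha R=alpha -> agree -> alpha

Answer: hotel
delta
<<<<<<< LEFT
echo
=======
charlie
>>>>>>> RIGHT
<<<<<<< LEFT
foxtrot
=======
india
>>>>>>> RIGHT
alpha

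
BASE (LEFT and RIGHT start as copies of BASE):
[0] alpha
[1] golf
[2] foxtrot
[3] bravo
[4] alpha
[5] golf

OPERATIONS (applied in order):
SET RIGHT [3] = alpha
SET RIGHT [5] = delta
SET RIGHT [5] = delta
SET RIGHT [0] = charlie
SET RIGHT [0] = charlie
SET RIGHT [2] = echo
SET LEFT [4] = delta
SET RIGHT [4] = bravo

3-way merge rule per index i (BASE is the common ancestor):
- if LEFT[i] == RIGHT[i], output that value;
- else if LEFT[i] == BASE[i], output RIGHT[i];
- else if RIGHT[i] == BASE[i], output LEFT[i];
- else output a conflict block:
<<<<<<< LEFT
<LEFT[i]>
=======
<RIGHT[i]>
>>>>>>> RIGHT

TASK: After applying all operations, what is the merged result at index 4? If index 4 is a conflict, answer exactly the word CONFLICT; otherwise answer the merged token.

Final LEFT:  [alpha, golf, foxtrot, bravo, delta, golf]
Final RIGHT: [charlie, golf, echo, alpha, bravo, delta]
i=0: L=alpha=BASE, R=charlie -> take RIGHT -> charlie
i=1: L=golf R=golf -> agree -> golf
i=2: L=foxtrot=BASE, R=echo -> take RIGHT -> echo
i=3: L=bravo=BASE, R=alpha -> take RIGHT -> alpha
i=4: BASE=alpha L=delta R=bravo all differ -> CONFLICT
i=5: L=golf=BASE, R=delta -> take RIGHT -> delta
Index 4 -> CONFLICT

Answer: CONFLICT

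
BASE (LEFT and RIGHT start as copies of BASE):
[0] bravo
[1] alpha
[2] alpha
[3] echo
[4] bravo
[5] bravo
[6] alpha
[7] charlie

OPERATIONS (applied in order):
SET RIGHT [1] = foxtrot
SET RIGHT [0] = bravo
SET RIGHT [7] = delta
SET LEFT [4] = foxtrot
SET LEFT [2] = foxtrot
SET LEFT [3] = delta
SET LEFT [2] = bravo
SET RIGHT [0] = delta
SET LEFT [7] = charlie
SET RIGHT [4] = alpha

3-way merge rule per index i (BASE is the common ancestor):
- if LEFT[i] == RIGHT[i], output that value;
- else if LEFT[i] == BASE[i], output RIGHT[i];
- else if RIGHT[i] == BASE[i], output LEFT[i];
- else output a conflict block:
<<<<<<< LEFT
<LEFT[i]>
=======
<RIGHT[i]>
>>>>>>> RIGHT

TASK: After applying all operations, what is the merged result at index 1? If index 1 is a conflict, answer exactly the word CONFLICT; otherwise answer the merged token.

Final LEFT:  [bravo, alpha, bravo, delta, foxtrot, bravo, alpha, charlie]
Final RIGHT: [delta, foxtrot, alpha, echo, alpha, bravo, alpha, delta]
i=0: L=bravo=BASE, R=delta -> take RIGHT -> delta
i=1: L=alpha=BASE, R=foxtrot -> take RIGHT -> foxtrot
i=2: L=bravo, R=alpha=BASE -> take LEFT -> bravo
i=3: L=delta, R=echo=BASE -> take LEFT -> delta
i=4: BASE=bravo L=foxtrot R=alpha all differ -> CONFLICT
i=5: L=bravo R=bravo -> agree -> bravo
i=6: L=alpha R=alpha -> agree -> alpha
i=7: L=charlie=BASE, R=delta -> take RIGHT -> delta
Index 1 -> foxtrot

Answer: foxtrot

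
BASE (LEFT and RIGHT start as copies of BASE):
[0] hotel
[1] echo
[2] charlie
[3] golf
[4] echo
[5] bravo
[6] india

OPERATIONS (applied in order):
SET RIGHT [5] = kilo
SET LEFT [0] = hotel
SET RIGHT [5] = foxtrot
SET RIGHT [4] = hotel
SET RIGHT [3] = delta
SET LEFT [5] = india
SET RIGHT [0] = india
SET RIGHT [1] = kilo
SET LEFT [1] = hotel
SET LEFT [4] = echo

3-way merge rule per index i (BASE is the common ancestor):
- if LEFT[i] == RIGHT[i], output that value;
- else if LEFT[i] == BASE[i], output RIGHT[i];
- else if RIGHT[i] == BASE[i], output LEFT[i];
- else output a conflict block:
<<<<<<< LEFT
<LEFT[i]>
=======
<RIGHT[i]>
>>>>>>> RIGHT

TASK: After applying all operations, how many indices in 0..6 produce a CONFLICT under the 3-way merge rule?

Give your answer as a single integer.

Answer: 2

Derivation:
Final LEFT:  [hotel, hotel, charlie, golf, echo, india, india]
Final RIGHT: [india, kilo, charlie, delta, hotel, foxtrot, india]
i=0: L=hotel=BASE, R=india -> take RIGHT -> india
i=1: BASE=echo L=hotel R=kilo all differ -> CONFLICT
i=2: L=charlie R=charlie -> agree -> charlie
i=3: L=golf=BASE, R=delta -> take RIGHT -> delta
i=4: L=echo=BASE, R=hotel -> take RIGHT -> hotel
i=5: BASE=bravo L=india R=foxtrot all differ -> CONFLICT
i=6: L=india R=india -> agree -> india
Conflict count: 2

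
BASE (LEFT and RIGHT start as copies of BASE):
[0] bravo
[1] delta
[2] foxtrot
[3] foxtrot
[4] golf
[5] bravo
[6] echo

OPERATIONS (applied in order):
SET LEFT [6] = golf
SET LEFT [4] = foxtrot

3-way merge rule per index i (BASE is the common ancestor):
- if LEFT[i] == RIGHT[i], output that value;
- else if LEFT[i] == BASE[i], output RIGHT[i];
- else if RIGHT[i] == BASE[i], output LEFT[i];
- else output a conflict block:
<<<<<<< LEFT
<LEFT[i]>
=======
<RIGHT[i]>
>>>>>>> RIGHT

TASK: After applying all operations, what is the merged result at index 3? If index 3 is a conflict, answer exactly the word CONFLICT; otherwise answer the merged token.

Answer: foxtrot

Derivation:
Final LEFT:  [bravo, delta, foxtrot, foxtrot, foxtrot, bravo, golf]
Final RIGHT: [bravo, delta, foxtrot, foxtrot, golf, bravo, echo]
i=0: L=bravo R=bravo -> agree -> bravo
i=1: L=delta R=delta -> agree -> delta
i=2: L=foxtrot R=foxtrot -> agree -> foxtrot
i=3: L=foxtrot R=foxtrot -> agree -> foxtrot
i=4: L=foxtrot, R=golf=BASE -> take LEFT -> foxtrot
i=5: L=bravo R=bravo -> agree -> bravo
i=6: L=golf, R=echo=BASE -> take LEFT -> golf
Index 3 -> foxtrot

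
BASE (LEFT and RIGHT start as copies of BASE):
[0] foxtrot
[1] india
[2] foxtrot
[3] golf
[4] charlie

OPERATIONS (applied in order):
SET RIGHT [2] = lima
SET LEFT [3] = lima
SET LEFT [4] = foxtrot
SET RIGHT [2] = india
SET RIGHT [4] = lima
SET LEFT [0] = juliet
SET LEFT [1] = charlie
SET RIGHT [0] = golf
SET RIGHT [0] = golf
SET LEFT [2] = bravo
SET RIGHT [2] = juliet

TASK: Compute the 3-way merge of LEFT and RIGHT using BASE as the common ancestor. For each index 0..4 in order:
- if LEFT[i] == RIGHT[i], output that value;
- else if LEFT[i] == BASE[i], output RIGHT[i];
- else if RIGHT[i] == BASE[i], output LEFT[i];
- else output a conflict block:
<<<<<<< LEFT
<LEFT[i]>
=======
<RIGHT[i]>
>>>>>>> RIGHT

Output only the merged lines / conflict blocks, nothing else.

Final LEFT:  [juliet, charlie, bravo, lima, foxtrot]
Final RIGHT: [golf, india, juliet, golf, lima]
i=0: BASE=foxtrot L=juliet R=golf all differ -> CONFLICT
i=1: L=charlie, R=india=BASE -> take LEFT -> charlie
i=2: BASE=foxtrot L=bravo R=juliet all differ -> CONFLICT
i=3: L=lima, R=golf=BASE -> take LEFT -> lima
i=4: BASE=charlie L=foxtrot R=lima all differ -> CONFLICT

Answer: <<<<<<< LEFT
juliet
=======
golf
>>>>>>> RIGHT
charlie
<<<<<<< LEFT
bravo
=======
juliet
>>>>>>> RIGHT
lima
<<<<<<< LEFT
foxtrot
=======
lima
>>>>>>> RIGHT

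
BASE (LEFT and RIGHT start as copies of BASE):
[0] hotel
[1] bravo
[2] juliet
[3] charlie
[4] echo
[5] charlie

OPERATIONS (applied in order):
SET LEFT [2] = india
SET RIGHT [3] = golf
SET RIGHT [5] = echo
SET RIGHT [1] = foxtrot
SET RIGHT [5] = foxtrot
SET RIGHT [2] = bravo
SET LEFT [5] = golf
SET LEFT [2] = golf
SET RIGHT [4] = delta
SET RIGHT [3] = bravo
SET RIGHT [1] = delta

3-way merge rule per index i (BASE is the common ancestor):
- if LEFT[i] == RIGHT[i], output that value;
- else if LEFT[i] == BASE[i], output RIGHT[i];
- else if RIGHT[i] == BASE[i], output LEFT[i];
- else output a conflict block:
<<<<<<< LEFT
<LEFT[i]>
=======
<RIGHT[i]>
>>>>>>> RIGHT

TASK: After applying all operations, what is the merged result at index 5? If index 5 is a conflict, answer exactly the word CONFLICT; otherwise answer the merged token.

Answer: CONFLICT

Derivation:
Final LEFT:  [hotel, bravo, golf, charlie, echo, golf]
Final RIGHT: [hotel, delta, bravo, bravo, delta, foxtrot]
i=0: L=hotel R=hotel -> agree -> hotel
i=1: L=bravo=BASE, R=delta -> take RIGHT -> delta
i=2: BASE=juliet L=golf R=bravo all differ -> CONFLICT
i=3: L=charlie=BASE, R=bravo -> take RIGHT -> bravo
i=4: L=echo=BASE, R=delta -> take RIGHT -> delta
i=5: BASE=charlie L=golf R=foxtrot all differ -> CONFLICT
Index 5 -> CONFLICT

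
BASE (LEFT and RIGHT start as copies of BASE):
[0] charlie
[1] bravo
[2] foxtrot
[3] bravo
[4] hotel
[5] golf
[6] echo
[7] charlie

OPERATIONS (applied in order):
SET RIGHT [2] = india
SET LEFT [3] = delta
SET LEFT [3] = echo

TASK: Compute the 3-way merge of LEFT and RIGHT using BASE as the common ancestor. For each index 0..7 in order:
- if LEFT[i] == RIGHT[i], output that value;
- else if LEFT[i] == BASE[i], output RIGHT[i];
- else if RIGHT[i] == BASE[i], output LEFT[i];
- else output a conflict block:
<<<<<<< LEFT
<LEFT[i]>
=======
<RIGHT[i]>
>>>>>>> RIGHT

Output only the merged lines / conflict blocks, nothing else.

Final LEFT:  [charlie, bravo, foxtrot, echo, hotel, golf, echo, charlie]
Final RIGHT: [charlie, bravo, india, bravo, hotel, golf, echo, charlie]
i=0: L=charlie R=charlie -> agree -> charlie
i=1: L=bravo R=bravo -> agree -> bravo
i=2: L=foxtrot=BASE, R=india -> take RIGHT -> india
i=3: L=echo, R=bravo=BASE -> take LEFT -> echo
i=4: L=hotel R=hotel -> agree -> hotel
i=5: L=golf R=golf -> agree -> golf
i=6: L=echo R=echo -> agree -> echo
i=7: L=charlie R=charlie -> agree -> charlie

Answer: charlie
bravo
india
echo
hotel
golf
echo
charlie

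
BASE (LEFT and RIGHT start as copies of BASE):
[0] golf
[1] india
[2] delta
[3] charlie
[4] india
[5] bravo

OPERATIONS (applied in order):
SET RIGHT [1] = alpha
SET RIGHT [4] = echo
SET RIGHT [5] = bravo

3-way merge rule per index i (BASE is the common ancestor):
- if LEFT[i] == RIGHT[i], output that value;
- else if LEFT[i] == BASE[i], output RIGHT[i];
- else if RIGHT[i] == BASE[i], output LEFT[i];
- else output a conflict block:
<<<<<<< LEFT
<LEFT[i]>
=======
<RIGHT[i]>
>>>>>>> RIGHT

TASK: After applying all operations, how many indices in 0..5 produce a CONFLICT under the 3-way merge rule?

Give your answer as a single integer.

Answer: 0

Derivation:
Final LEFT:  [golf, india, delta, charlie, india, bravo]
Final RIGHT: [golf, alpha, delta, charlie, echo, bravo]
i=0: L=golf R=golf -> agree -> golf
i=1: L=india=BASE, R=alpha -> take RIGHT -> alpha
i=2: L=delta R=delta -> agree -> delta
i=3: L=charlie R=charlie -> agree -> charlie
i=4: L=india=BASE, R=echo -> take RIGHT -> echo
i=5: L=bravo R=bravo -> agree -> bravo
Conflict count: 0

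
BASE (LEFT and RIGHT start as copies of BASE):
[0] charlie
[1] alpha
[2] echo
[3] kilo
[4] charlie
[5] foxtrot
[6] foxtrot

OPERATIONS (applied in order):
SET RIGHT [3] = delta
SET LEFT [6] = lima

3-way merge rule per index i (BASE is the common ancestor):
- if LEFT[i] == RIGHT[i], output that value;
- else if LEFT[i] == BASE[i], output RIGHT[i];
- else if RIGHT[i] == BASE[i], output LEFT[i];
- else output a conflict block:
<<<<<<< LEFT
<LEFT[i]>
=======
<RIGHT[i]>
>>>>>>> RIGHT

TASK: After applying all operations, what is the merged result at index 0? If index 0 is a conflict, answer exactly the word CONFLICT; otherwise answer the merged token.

Answer: charlie

Derivation:
Final LEFT:  [charlie, alpha, echo, kilo, charlie, foxtrot, lima]
Final RIGHT: [charlie, alpha, echo, delta, charlie, foxtrot, foxtrot]
i=0: L=charlie R=charlie -> agree -> charlie
i=1: L=alpha R=alpha -> agree -> alpha
i=2: L=echo R=echo -> agree -> echo
i=3: L=kilo=BASE, R=delta -> take RIGHT -> delta
i=4: L=charlie R=charlie -> agree -> charlie
i=5: L=foxtrot R=foxtrot -> agree -> foxtrot
i=6: L=lima, R=foxtrot=BASE -> take LEFT -> lima
Index 0 -> charlie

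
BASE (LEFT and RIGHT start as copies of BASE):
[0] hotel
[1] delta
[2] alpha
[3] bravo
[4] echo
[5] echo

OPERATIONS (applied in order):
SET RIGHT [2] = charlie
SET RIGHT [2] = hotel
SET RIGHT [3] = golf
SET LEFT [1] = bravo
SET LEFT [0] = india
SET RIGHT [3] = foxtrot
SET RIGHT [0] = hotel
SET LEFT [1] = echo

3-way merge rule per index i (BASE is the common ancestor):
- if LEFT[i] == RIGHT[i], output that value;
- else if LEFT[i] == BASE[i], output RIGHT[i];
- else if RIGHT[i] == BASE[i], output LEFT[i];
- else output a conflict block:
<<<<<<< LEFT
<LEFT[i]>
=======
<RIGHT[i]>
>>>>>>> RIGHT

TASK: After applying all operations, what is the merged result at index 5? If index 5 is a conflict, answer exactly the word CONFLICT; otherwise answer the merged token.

Final LEFT:  [india, echo, alpha, bravo, echo, echo]
Final RIGHT: [hotel, delta, hotel, foxtrot, echo, echo]
i=0: L=india, R=hotel=BASE -> take LEFT -> india
i=1: L=echo, R=delta=BASE -> take LEFT -> echo
i=2: L=alpha=BASE, R=hotel -> take RIGHT -> hotel
i=3: L=bravo=BASE, R=foxtrot -> take RIGHT -> foxtrot
i=4: L=echo R=echo -> agree -> echo
i=5: L=echo R=echo -> agree -> echo
Index 5 -> echo

Answer: echo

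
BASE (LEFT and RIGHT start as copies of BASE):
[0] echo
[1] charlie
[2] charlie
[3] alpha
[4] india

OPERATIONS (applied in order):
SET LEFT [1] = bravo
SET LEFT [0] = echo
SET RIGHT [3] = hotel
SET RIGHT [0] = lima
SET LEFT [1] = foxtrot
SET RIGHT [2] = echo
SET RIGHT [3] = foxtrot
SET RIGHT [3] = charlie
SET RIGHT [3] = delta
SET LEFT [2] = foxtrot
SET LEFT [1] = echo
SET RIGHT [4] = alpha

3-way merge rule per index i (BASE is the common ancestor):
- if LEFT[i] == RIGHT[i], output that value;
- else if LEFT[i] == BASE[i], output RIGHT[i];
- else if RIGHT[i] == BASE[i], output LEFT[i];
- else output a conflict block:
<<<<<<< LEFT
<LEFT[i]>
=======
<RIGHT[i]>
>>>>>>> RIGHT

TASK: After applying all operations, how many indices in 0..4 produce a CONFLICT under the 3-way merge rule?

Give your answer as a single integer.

Final LEFT:  [echo, echo, foxtrot, alpha, india]
Final RIGHT: [lima, charlie, echo, delta, alpha]
i=0: L=echo=BASE, R=lima -> take RIGHT -> lima
i=1: L=echo, R=charlie=BASE -> take LEFT -> echo
i=2: BASE=charlie L=foxtrot R=echo all differ -> CONFLICT
i=3: L=alpha=BASE, R=delta -> take RIGHT -> delta
i=4: L=india=BASE, R=alpha -> take RIGHT -> alpha
Conflict count: 1

Answer: 1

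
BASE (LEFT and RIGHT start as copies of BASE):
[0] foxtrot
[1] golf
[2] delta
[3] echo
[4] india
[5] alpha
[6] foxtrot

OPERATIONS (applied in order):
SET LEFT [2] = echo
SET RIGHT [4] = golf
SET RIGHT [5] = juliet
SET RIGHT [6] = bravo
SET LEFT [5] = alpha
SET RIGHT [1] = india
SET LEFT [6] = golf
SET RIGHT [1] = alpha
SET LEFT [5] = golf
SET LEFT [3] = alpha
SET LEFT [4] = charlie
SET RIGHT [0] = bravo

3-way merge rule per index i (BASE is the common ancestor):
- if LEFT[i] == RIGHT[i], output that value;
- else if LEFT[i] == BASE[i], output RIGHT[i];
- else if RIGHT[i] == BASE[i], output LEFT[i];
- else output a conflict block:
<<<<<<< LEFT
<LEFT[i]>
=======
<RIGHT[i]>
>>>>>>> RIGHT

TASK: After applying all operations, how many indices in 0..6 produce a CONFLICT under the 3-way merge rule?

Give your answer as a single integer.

Final LEFT:  [foxtrot, golf, echo, alpha, charlie, golf, golf]
Final RIGHT: [bravo, alpha, delta, echo, golf, juliet, bravo]
i=0: L=foxtrot=BASE, R=bravo -> take RIGHT -> bravo
i=1: L=golf=BASE, R=alpha -> take RIGHT -> alpha
i=2: L=echo, R=delta=BASE -> take LEFT -> echo
i=3: L=alpha, R=echo=BASE -> take LEFT -> alpha
i=4: BASE=india L=charlie R=golf all differ -> CONFLICT
i=5: BASE=alpha L=golf R=juliet all differ -> CONFLICT
i=6: BASE=foxtrot L=golf R=bravo all differ -> CONFLICT
Conflict count: 3

Answer: 3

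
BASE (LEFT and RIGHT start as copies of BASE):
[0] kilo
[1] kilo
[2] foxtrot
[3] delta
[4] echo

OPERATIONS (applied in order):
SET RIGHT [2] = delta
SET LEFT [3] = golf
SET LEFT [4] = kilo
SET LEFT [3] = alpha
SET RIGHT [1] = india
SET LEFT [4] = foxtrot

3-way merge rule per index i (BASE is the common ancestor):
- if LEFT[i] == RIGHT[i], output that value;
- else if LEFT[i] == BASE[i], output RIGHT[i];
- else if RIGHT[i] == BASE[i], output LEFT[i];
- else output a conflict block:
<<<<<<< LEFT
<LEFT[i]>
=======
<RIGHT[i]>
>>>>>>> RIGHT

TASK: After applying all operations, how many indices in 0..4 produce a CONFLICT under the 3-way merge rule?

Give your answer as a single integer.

Final LEFT:  [kilo, kilo, foxtrot, alpha, foxtrot]
Final RIGHT: [kilo, india, delta, delta, echo]
i=0: L=kilo R=kilo -> agree -> kilo
i=1: L=kilo=BASE, R=india -> take RIGHT -> india
i=2: L=foxtrot=BASE, R=delta -> take RIGHT -> delta
i=3: L=alpha, R=delta=BASE -> take LEFT -> alpha
i=4: L=foxtrot, R=echo=BASE -> take LEFT -> foxtrot
Conflict count: 0

Answer: 0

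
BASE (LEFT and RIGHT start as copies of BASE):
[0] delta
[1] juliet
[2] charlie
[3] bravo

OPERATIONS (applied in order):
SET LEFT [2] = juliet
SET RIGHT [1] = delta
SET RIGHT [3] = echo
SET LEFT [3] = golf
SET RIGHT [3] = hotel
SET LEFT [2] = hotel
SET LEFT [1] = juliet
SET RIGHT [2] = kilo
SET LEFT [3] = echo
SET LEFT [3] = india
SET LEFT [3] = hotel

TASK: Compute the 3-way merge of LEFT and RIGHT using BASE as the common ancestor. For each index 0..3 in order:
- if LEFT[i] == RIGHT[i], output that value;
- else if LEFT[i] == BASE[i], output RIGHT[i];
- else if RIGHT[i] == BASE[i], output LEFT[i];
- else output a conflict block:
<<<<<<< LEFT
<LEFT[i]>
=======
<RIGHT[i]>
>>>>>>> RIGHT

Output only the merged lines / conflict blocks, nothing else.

Final LEFT:  [delta, juliet, hotel, hotel]
Final RIGHT: [delta, delta, kilo, hotel]
i=0: L=delta R=delta -> agree -> delta
i=1: L=juliet=BASE, R=delta -> take RIGHT -> delta
i=2: BASE=charlie L=hotel R=kilo all differ -> CONFLICT
i=3: L=hotel R=hotel -> agree -> hotel

Answer: delta
delta
<<<<<<< LEFT
hotel
=======
kilo
>>>>>>> RIGHT
hotel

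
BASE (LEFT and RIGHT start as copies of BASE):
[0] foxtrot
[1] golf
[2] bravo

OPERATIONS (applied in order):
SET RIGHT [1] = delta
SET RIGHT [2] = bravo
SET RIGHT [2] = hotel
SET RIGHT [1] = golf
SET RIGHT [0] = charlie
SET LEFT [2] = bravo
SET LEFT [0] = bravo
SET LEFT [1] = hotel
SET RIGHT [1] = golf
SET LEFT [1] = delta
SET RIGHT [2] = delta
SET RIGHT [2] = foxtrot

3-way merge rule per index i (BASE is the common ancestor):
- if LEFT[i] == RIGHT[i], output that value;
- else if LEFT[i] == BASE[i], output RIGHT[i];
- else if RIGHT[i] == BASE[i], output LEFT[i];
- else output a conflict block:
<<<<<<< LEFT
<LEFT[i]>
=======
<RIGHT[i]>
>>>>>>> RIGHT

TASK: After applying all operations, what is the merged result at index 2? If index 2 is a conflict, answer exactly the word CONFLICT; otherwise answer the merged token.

Answer: foxtrot

Derivation:
Final LEFT:  [bravo, delta, bravo]
Final RIGHT: [charlie, golf, foxtrot]
i=0: BASE=foxtrot L=bravo R=charlie all differ -> CONFLICT
i=1: L=delta, R=golf=BASE -> take LEFT -> delta
i=2: L=bravo=BASE, R=foxtrot -> take RIGHT -> foxtrot
Index 2 -> foxtrot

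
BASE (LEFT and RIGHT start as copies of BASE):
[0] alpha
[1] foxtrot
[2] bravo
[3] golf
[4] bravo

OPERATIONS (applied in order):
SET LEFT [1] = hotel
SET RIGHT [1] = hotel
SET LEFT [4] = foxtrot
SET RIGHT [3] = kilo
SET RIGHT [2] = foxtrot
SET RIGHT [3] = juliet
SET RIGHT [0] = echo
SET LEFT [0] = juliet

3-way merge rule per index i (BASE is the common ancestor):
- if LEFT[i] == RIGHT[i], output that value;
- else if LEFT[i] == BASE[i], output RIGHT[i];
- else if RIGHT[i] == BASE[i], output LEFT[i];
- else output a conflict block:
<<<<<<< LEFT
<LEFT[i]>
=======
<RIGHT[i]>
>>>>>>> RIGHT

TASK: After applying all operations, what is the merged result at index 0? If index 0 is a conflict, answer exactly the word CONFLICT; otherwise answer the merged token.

Answer: CONFLICT

Derivation:
Final LEFT:  [juliet, hotel, bravo, golf, foxtrot]
Final RIGHT: [echo, hotel, foxtrot, juliet, bravo]
i=0: BASE=alpha L=juliet R=echo all differ -> CONFLICT
i=1: L=hotel R=hotel -> agree -> hotel
i=2: L=bravo=BASE, R=foxtrot -> take RIGHT -> foxtrot
i=3: L=golf=BASE, R=juliet -> take RIGHT -> juliet
i=4: L=foxtrot, R=bravo=BASE -> take LEFT -> foxtrot
Index 0 -> CONFLICT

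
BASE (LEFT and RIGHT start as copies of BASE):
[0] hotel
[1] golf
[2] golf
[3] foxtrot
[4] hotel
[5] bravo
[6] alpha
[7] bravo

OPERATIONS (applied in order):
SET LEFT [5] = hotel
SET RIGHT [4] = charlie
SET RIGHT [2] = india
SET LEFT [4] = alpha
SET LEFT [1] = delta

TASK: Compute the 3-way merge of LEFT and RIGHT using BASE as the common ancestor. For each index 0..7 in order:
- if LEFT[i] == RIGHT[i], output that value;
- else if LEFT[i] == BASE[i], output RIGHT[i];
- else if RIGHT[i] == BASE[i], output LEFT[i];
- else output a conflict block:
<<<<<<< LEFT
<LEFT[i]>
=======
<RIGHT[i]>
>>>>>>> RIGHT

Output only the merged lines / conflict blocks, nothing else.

Answer: hotel
delta
india
foxtrot
<<<<<<< LEFT
alpha
=======
charlie
>>>>>>> RIGHT
hotel
alpha
bravo

Derivation:
Final LEFT:  [hotel, delta, golf, foxtrot, alpha, hotel, alpha, bravo]
Final RIGHT: [hotel, golf, india, foxtrot, charlie, bravo, alpha, bravo]
i=0: L=hotel R=hotel -> agree -> hotel
i=1: L=delta, R=golf=BASE -> take LEFT -> delta
i=2: L=golf=BASE, R=india -> take RIGHT -> india
i=3: L=foxtrot R=foxtrot -> agree -> foxtrot
i=4: BASE=hotel L=alpha R=charlie all differ -> CONFLICT
i=5: L=hotel, R=bravo=BASE -> take LEFT -> hotel
i=6: L=alpha R=alpha -> agree -> alpha
i=7: L=bravo R=bravo -> agree -> bravo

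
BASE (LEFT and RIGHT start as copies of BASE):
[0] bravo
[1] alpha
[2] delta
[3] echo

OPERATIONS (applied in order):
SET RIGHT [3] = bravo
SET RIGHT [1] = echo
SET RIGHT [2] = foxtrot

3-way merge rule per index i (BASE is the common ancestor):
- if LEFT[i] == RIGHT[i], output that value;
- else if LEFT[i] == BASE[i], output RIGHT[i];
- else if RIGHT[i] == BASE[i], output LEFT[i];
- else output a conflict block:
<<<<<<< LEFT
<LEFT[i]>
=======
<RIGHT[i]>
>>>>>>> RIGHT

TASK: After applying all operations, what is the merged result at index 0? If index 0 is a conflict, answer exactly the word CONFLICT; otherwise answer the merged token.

Final LEFT:  [bravo, alpha, delta, echo]
Final RIGHT: [bravo, echo, foxtrot, bravo]
i=0: L=bravo R=bravo -> agree -> bravo
i=1: L=alpha=BASE, R=echo -> take RIGHT -> echo
i=2: L=delta=BASE, R=foxtrot -> take RIGHT -> foxtrot
i=3: L=echo=BASE, R=bravo -> take RIGHT -> bravo
Index 0 -> bravo

Answer: bravo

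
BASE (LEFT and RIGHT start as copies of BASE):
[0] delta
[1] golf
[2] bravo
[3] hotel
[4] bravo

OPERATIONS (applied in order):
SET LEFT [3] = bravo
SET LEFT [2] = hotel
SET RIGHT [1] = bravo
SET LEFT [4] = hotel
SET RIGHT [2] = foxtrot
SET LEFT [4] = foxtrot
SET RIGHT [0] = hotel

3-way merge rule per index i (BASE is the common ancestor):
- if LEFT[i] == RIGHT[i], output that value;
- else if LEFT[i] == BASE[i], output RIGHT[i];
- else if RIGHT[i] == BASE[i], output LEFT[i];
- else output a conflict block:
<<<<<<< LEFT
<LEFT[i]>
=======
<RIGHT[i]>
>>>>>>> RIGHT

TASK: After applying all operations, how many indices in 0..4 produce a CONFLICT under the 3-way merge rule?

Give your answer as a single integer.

Final LEFT:  [delta, golf, hotel, bravo, foxtrot]
Final RIGHT: [hotel, bravo, foxtrot, hotel, bravo]
i=0: L=delta=BASE, R=hotel -> take RIGHT -> hotel
i=1: L=golf=BASE, R=bravo -> take RIGHT -> bravo
i=2: BASE=bravo L=hotel R=foxtrot all differ -> CONFLICT
i=3: L=bravo, R=hotel=BASE -> take LEFT -> bravo
i=4: L=foxtrot, R=bravo=BASE -> take LEFT -> foxtrot
Conflict count: 1

Answer: 1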